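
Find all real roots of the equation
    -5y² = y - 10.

Rearrange to standard form: -5y² - y + 10 = 0.
Discriminant: (-1)² − 4·(-5)·10 = 201.
Quadratic formula: y = (1 ± √201) / (-10).
So y = -√(201)/10 - 1/10 ≈ -1.5177 or y = -1/10 + √(201)/10 ≈ 1.3177.

y = -1.5177 or y = 1.3177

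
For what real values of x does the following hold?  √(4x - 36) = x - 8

x = 10

Square both sides: 4x - 36 = (x - 8)².
Expand and rearrange: x² - 20x + 100 = 0.
This gives the repeated root x = 10.
Check in the original equation:
  x = 10: √(4) = 2, while x - 8 = 2 — valid.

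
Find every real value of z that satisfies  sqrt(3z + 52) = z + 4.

Square both sides: 3z + 52 = (z + 4)^2.
Expand and rearrange: z^2 + 5z - 36 = 0.
Solving gives z = 4 or z = -9.
Check each candidate in the original equation:
  z = 4: sqrt(64) = 8, while z + 4 = 8 — valid.
  z = -9: sqrt(25) = 5, while z + 4 = -5 — extraneous.

z = 4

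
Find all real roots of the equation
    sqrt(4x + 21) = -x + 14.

x = 7

Square both sides: 4x + 21 = (-x + 14)^2.
Expand and rearrange: x^2 - 32x + 175 = 0.
Solving gives x = 25 or x = 7.
Check each candidate in the original equation:
  x = 25: sqrt(121) = 11, while -x + 14 = -11 — extraneous.
  x = 7: sqrt(49) = 7, while -x + 14 = 7 — valid.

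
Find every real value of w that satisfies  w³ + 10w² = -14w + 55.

Rearrange: w³ + 10w² + 14w - 55 = 0.
Possible rational roots are divisors of -55. Testing w = -5 gives 0, so (w + 5) is a factor.
Divide: w³ + 10w² + 14w - 55 = (w + 5)(w² + 5w - 11).
Apply the quadratic formula to w² + 5w - 11 = 0: w = (-5 ± √69)/2, i.e. w ≈ 1.6533 or w ≈ -6.6533.

w = -6.6533 or w = -5 or w = 1.6533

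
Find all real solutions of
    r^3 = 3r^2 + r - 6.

Rearrange: r^3 - 3r^2 - r + 6 = 0.
Possible rational roots are divisors of 6. Testing r = 2 gives 0, so (r - 2) is a factor.
Divide: r^3 - 3r^2 - r + 6 = (r - 2)(r^2 - r - 3).
Apply the quadratic formula to r^2 - r - 3 = 0: r = (1 +/- sqrt(13))/2, i.e. r ~= 2.3028 or r ~= -1.3028.

r = -1.3028 or r = 2 or r = 2.3028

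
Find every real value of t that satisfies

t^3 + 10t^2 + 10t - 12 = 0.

Possible rational roots are divisors of -12. Testing t = -2 gives 0, so (t + 2) is a factor.
Divide: t^3 + 10t^2 + 10t - 12 = (t + 2)(t^2 + 8t - 6).
Apply the quadratic formula to t^2 + 8t - 6 = 0: t = (-8 +/- sqrt(88))/2, i.e. t ~= 0.6904 or t ~= -8.6904.

t = -8.6904 or t = -2 or t = 0.6904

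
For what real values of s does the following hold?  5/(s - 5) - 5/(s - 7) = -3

Multiply both sides by (s - 5)(s - 7):
5(s - 7) - 5(s - 5) = -3(s - 5)(s - 7).
Expand and collect terms: -3s² + 36s - 95 = 0.
By the quadratic formula, s = (-36 ± √156) / -6, so s ≈ 3.9183 or s ≈ 8.0817.
Neither value makes a denominator zero (s ≠ 5, s ≠ 7), so both are valid.

s = 3.9183 or s = 8.0817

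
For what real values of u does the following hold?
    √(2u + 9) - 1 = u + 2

u = 0

Isolate the radical: √(2u + 9) = u + 3.
Square both sides: 2u + 9 = (u + 3)².
Expand and rearrange: u² + 4u = 0.
Solving gives u = 0 or u = -4.
Check each candidate in the original equation:
  u = 0: √(9) = 3, while u + 3 = 3 — valid.
  u = -4: √(1) = 1, while u + 3 = -1 — extraneous.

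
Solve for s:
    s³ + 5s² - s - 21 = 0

Possible rational roots are divisors of -21. Testing s = -3 gives 0, so (s + 3) is a factor.
Divide: s³ + 5s² - s - 21 = (s + 3)(s² + 2s - 7).
Apply the quadratic formula to s² + 2s - 7 = 0: s = (-2 ± √32)/2, i.e. s ≈ 1.8284 or s ≈ -3.8284.

s = -3.8284 or s = -3 or s = 1.8284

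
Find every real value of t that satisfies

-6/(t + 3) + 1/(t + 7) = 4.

Multiply both sides by (t + 3)(t + 7):
-6(t + 7) + (t + 3) = 4(t + 3)(t + 7).
Expand and collect terms: 4t^2 + 45t + 123 = 0.
By the quadratic formula, t = (-45 +/- sqrt(57)) / 8, so t ~= -4.6813 or t ~= -6.5687.
Neither value makes a denominator zero (t != -3, t != -7), so both are valid.

t = -6.5687 or t = -4.6813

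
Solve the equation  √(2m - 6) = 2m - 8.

m = 5

Square both sides: 2m - 6 = (2m - 8)².
Expand and rearrange: 4m² - 34m + 70 = 0.
Solving gives m = 5 or m = 3.5.
Check each candidate in the original equation:
  m = 5: √(4) = 2, while 2m - 8 = 2 — valid.
  m = 3.5: √(1) = 1, while 2m - 8 = -1 — extraneous.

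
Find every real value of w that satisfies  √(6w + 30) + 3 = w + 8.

Isolate the radical: √(6w + 30) = w + 5.
Square both sides: 6w + 30 = (w + 5)².
Expand and rearrange: w² + 4w - 5 = 0.
Solving gives w = 1 or w = -5.
Check each candidate in the original equation:
  w = 1: √(36) = 6, while w + 5 = 6 — valid.
  w = -5: √(0) = 0, while w + 5 = 0 — valid.

w = -5 or w = 1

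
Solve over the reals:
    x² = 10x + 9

x = -0.831 or x = 10.831

Rearrange to standard form: x² - 10x - 9 = 0.
Discriminant: (-10)² − 4·1·(-9) = 136.
Quadratic formula: x = (10 ± √136) / 2.
So x = 5 + √(34) ≈ 10.831 or x = 5 - √(34) ≈ -0.831.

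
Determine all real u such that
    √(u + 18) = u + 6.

Square both sides: u + 18 = (u + 6)².
Expand and rearrange: u² + 11u + 18 = 0.
Solving gives u = -2 or u = -9.
Check each candidate in the original equation:
  u = -2: √(16) = 4, while u + 6 = 4 — valid.
  u = -9: √(9) = 3, while u + 6 = -3 — extraneous.

u = -2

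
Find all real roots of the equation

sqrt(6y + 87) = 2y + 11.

Square both sides: 6y + 87 = (2y + 11)^2.
Expand and rearrange: 4y^2 + 38y + 34 = 0.
Solving gives y = -1 or y = -8.5.
Check each candidate in the original equation:
  y = -1: sqrt(81) = 9, while 2y + 11 = 9 — valid.
  y = -8.5: sqrt(36) = 6, while 2y + 11 = -6 — extraneous.

y = -1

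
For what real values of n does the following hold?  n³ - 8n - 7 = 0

Possible rational roots are divisors of -7. Testing n = -1 gives 0, so (n + 1) is a factor.
Divide: n³ - 8n - 7 = (n + 1)(n² - n - 7).
Apply the quadratic formula to n² - n - 7 = 0: n = (1 ± √29)/2, i.e. n ≈ 3.1926 or n ≈ -2.1926.

n = -2.1926 or n = -1 or n = 3.1926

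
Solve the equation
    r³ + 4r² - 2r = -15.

r = -5

Rearrange: r³ + 4r² - 2r + 15 = 0.
Possible rational roots are divisors of 15. Testing r = -5 gives 0, so (r + 5) is a factor.
Divide: r³ + 4r² - 2r + 15 = (r + 5)(r² - r + 3).
The quadratic r² - r + 3 has discriminant -11 < 0, so no further real roots.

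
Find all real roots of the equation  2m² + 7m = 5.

Rearrange to standard form: 2m² + 7m - 5 = 0.
Discriminant: (7)² − 4·2·(-5) = 89.
Quadratic formula: m = (-7 ± √89) / 4.
So m = -7/4 + √(89)/4 ≈ 0.6085 or m = -√(89)/4 - 7/4 ≈ -4.1085.

m = -4.1085 or m = 0.6085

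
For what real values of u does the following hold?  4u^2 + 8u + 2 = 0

Discriminant: (8)^2 - 4*4*2 = 32.
Quadratic formula: u = (-8 +/- sqrt(32)) / 8.
So u = -1 + sqrt(2)/2 ~= -0.2929 or u = -1 - sqrt(2)/2 ~= -1.7071.

u = -1.7071 or u = -0.2929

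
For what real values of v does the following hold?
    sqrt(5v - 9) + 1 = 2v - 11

v = 9

Isolate the radical: sqrt(5v - 9) = 2v - 12.
Square both sides: 5v - 9 = (2v - 12)^2.
Expand and rearrange: 4v^2 - 53v + 153 = 0.
Solving gives v = 9 or v = 4.25.
Check each candidate in the original equation:
  v = 9: sqrt(36) = 6, while 2v - 12 = 6 — valid.
  v = 4.25: sqrt(12.25) = 3.5, while 2v - 12 = -3.5 — extraneous.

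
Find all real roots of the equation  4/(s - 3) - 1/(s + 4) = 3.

Multiply both sides by (s - 3)(s + 4):
4(s + 4) - (s - 3) = 3(s - 3)(s + 4).
Expand and collect terms: 3s² - 55 = 0.
By the quadratic formula, s = (0 ± √660) / 6, so s ≈ 4.2817 or s ≈ -4.2817.
Neither value makes a denominator zero (s ≠ 3, s ≠ -4), so both are valid.

s = -4.2817 or s = 4.2817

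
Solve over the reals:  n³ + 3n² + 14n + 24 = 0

n = -2

Possible rational roots are divisors of 24. Testing n = -2 gives 0, so (n + 2) is a factor.
Divide: n³ + 3n² + 14n + 24 = (n + 2)(n² + n + 12).
The quadratic n² + n + 12 has discriminant -47 < 0, so no further real roots.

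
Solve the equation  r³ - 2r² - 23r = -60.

Rearrange: r³ - 2r² - 23r + 60 = 0.
Possible rational roots are divisors of 60. Testing r = -5 gives 0, so (r + 5) is a factor.
Divide: r³ - 2r² - 23r + 60 = (r + 5)(r² - 7r + 12).
Factor the quadratic: r = 4 or r = 3.

r = -5 or r = 3 or r = 4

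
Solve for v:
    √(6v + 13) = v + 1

Square both sides: 6v + 13 = (v + 1)².
Expand and rearrange: v² - 4v - 12 = 0.
Solving gives v = 6 or v = -2.
Check each candidate in the original equation:
  v = 6: √(49) = 7, while v + 1 = 7 — valid.
  v = -2: √(1) = 1, while v + 1 = -1 — extraneous.

v = 6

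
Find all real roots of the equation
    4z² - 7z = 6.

Rearrange to standard form: 4z² - 7z - 6 = 0.
Discriminant: (-7)² − 4·4·(-6) = 145.
Quadratic formula: z = (7 ± √145) / 8.
So z = 7/8 + √(145)/8 ≈ 2.3802 or z = 7/8 - √(145)/8 ≈ -0.6302.

z = -0.6302 or z = 2.3802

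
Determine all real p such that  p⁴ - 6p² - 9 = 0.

p = -2.6912 or p = 2.6912

Let u = p². The equation becomes u² - 6u - 9 = 0.
By the quadratic formula, u = 3 + 3·√(2) or u = 3 - 3·√(2).
p² = 3 + 3·√(2) gives p = ±√(3 + 3·√(2)) ≈ ±2.6912.
p² = 3 - 3·√(2) < 0 has no real solution.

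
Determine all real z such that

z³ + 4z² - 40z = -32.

Rearrange: z³ + 4z² - 40z + 32 = 0.
Possible rational roots are divisors of 32. Testing z = 4 gives 0, so (z - 4) is a factor.
Divide: z³ + 4z² - 40z + 32 = (z - 4)(z² + 8z - 8).
Apply the quadratic formula to z² + 8z - 8 = 0: z = (-8 ± √96)/2, i.e. z ≈ 0.899 or z ≈ -8.899.

z = -8.899 or z = 0.899 or z = 4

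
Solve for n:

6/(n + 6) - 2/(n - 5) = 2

Multiply both sides by (n + 6)(n - 5):
6(n - 5) - 2(n + 6) = 2(n + 6)(n - 5).
Expand and collect terms: 2n² - 2n - 18 = 0.
By the quadratic formula, n = (2 ± √148) / 4, so n ≈ 3.5414 or n ≈ -2.5414.
Neither value makes a denominator zero (n ≠ -6, n ≠ 5), so both are valid.

n = -2.5414 or n = 3.5414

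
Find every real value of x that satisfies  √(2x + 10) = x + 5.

x = -5 or x = -3

Square both sides: 2x + 10 = (x + 5)².
Expand and rearrange: x² + 8x + 15 = 0.
Solving gives x = -3 or x = -5.
Check each candidate in the original equation:
  x = -3: √(4) = 2, while x + 5 = 2 — valid.
  x = -5: √(0) = 0, while x + 5 = 0 — valid.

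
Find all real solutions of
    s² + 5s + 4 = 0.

s = -4 or s = -1

Factor: (s + 4)(s + 1) = 0.
So s = -4 or s = -1.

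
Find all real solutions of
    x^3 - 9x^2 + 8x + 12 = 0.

x = -0.772 or x = 2 or x = 7.772

Possible rational roots are divisors of 12. Testing x = 2 gives 0, so (x - 2) is a factor.
Divide: x^3 - 9x^2 + 8x + 12 = (x - 2)(x^2 - 7x - 6).
Apply the quadratic formula to x^2 - 7x - 6 = 0: x = (7 +/- sqrt(73))/2, i.e. x ~= 7.772 or x ~= -0.772.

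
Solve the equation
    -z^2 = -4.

Bring every term to one side: -z^2 + 4 = 0.
Factor: -1(z - 2)(z + 2) = 0.
So z = 2 or z = -2.

z = -2 or z = 2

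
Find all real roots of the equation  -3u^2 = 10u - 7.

Rearrange to standard form: -3u^2 - 10u + 7 = 0.
Discriminant: (-10)^2 - 4*(-3)*7 = 184.
Quadratic formula: u = (10 +/- sqrt(184)) / (-6).
So u = -sqrt(46)/3 - 5/3 ~= -3.9274 or u = -5/3 + sqrt(46)/3 ~= 0.5941.

u = -3.9274 or u = 0.5941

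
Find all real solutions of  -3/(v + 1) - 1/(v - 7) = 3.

v = -2.0383 or v = 6.705

Multiply both sides by (v + 1)(v - 7):
-3(v - 7) - (v + 1) = 3(v + 1)(v - 7).
Expand and collect terms: 3v^2 - 14v - 41 = 0.
By the quadratic formula, v = (14 +/- sqrt(688)) / 6, so v ~= 6.705 or v ~= -2.0383.
Neither value makes a denominator zero (v != -1, v != 7), so both are valid.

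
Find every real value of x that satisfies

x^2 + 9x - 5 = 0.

x = -9.5249 or x = 0.5249

Discriminant: (9)^2 - 4*1*(-5) = 101.
Quadratic formula: x = (-9 +/- sqrt(101)) / 2.
So x = -9/2 + sqrt(101)/2 ~= 0.5249 or x = -sqrt(101)/2 - 9/2 ~= -9.5249.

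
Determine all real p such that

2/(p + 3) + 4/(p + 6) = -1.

p = -11.2749 or p = -3.7251

Multiply both sides by (p + 3)(p + 6):
2(p + 6) + 4(p + 3) = -(p + 3)(p + 6).
Expand and collect terms: -p² - 15p - 42 = 0.
By the quadratic formula, p = (15 ± √57) / -2, so p ≈ -11.2749 or p ≈ -3.7251.
Neither value makes a denominator zero (p ≠ -3, p ≠ -6), so both are valid.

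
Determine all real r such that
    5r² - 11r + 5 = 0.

r = 0.6417 or r = 1.5583

Discriminant: (-11)² − 4·5·5 = 21.
Quadratic formula: r = (11 ± √21) / 10.
So r = √(21)/10 + 11/10 ≈ 1.5583 or r = 11/10 - √(21)/10 ≈ 0.6417.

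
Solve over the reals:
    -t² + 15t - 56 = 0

t = 7 or t = 8

Factor: -1(t - 8)(t - 7) = 0.
So t = 8 or t = 7.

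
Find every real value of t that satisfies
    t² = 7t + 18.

Bring every term to one side: t² - 7t - 18 = 0.
Factor: (t - 9)(t + 2) = 0.
So t = 9 or t = -2.

t = -2 or t = 9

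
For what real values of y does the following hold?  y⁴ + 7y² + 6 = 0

Let u = y². The equation becomes u² + 7u + 6 = 0.
Factor: (u + 1)(u + 6) = 0, so u = -1 or u = -6.
y² = -1 < 0 has no real solution.
y² = -6 < 0 has no real solution.

No real solutions.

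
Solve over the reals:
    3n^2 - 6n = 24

Bring every term to one side: 3n^2 - 6n - 24 = 0.
Factor: 3(n + 2)(n - 4) = 0.
So n = -2 or n = 4.

n = -2 or n = 4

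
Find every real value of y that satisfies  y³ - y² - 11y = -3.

Rearrange: y³ - y² - 11y + 3 = 0.
Possible rational roots are divisors of 3. Testing y = -3 gives 0, so (y + 3) is a factor.
Divide: y³ - y² - 11y + 3 = (y + 3)(y² - 4y + 1).
Apply the quadratic formula to y² - 4y + 1 = 0: y = (4 ± √12)/2, i.e. y ≈ 3.7321 or y ≈ 0.2679.

y = -3 or y = 0.2679 or y = 3.7321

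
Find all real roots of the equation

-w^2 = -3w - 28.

w = -4 or w = 7

Bring every term to one side: -w^2 + 3w + 28 = 0.
Factor: -1(w + 4)(w - 7) = 0.
So w = -4 or w = 7.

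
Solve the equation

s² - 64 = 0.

Factor: (s + 8)(s - 8) = 0.
So s = -8 or s = 8.

s = -8 or s = 8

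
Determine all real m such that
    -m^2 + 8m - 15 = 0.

Factor: -1(m - 5)(m - 3) = 0.
So m = 5 or m = 3.

m = 3 or m = 5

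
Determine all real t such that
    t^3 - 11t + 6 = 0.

t = -3.5616 or t = 0.5616 or t = 3

Possible rational roots are divisors of 6. Testing t = 3 gives 0, so (t - 3) is a factor.
Divide: t^3 - 11t + 6 = (t - 3)(t^2 + 3t - 2).
Apply the quadratic formula to t^2 + 3t - 2 = 0: t = (-3 +/- sqrt(17))/2, i.e. t ~= 0.5616 or t ~= -3.5616.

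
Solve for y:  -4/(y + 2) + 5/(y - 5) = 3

Multiply both sides by (y + 2)(y - 5):
-4(y - 5) + 5(y + 2) = 3(y + 2)(y - 5).
Expand and collect terms: 3y² - 10y - 60 = 0.
By the quadratic formula, y = (10 ± √820) / 6, so y ≈ 6.4393 or y ≈ -3.1059.
Neither value makes a denominator zero (y ≠ -2, y ≠ 5), so both are valid.

y = -3.1059 or y = 6.4393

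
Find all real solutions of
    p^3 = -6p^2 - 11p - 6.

p = -3 or p = -2 or p = -1

Rearrange: p^3 + 6p^2 + 11p + 6 = 0.
Possible rational roots are divisors of 6. Testing p = -3 gives 0, so (p + 3) is a factor.
Divide: p^3 + 6p^2 + 11p + 6 = (p + 3)(p^2 + 3p + 2).
Factor the quadratic: p = -1 or p = -2.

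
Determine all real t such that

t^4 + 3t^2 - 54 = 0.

t = -2.4495 or t = 2.4495

Let u = t^2. The equation becomes u^2 + 3u - 54 = 0.
Factor: (u + 9)(u - 6) = 0, so u = -9 or u = 6.
t^2 = -9 < 0 has no real solution.
t^2 = 6 gives t = +/-sqrt(6) ~= +/-2.4495.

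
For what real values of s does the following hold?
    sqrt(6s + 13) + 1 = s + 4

Isolate the radical: sqrt(6s + 13) = s + 3.
Square both sides: 6s + 13 = (s + 3)^2.
Expand and rearrange: s^2 - 4 = 0.
Solving gives s = 2 or s = -2.
Check each candidate in the original equation:
  s = 2: sqrt(25) = 5, while s + 3 = 5 — valid.
  s = -2: sqrt(1) = 1, while s + 3 = 1 — valid.

s = -2 or s = 2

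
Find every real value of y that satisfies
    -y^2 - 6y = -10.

y = -7.3589 or y = 1.3589

Rearrange to standard form: -y^2 - 6y + 10 = 0.
Discriminant: (-6)^2 - 4*(-1)*10 = 76.
Quadratic formula: y = (6 +/- sqrt(76)) / (-2).
So y = -sqrt(19) - 3 ~= -7.3589 or y = -3 + sqrt(19) ~= 1.3589.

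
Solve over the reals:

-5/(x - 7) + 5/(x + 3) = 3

x = -0.8868 or x = 4.8868

Multiply both sides by (x - 7)(x + 3):
-5(x + 3) + 5(x - 7) = 3(x - 7)(x + 3).
Expand and collect terms: 3x² - 12x - 13 = 0.
By the quadratic formula, x = (12 ± √300) / 6, so x ≈ 4.8868 or x ≈ -0.8868.
Neither value makes a denominator zero (x ≠ 7, x ≠ -3), so both are valid.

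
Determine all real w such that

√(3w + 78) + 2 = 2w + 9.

Isolate the radical: √(3w + 78) = 2w + 7.
Square both sides: 3w + 78 = (2w + 7)².
Expand and rearrange: 4w² + 25w - 29 = 0.
Solving gives w = 1 or w = -7.25.
Check each candidate in the original equation:
  w = 1: √(81) = 9, while 2w + 7 = 9 — valid.
  w = -7.25: √(56.25) = 7.5, while 2w + 7 = -7.5 — extraneous.

w = 1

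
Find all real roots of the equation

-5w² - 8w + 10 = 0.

w = -2.4248 or w = 0.8248

Discriminant: (-8)² − 4·(-5)·10 = 264.
Quadratic formula: w = (8 ± √264) / (-10).
So w = -√(66)/5 - 4/5 ≈ -2.4248 or w = -4/5 + √(66)/5 ≈ 0.8248.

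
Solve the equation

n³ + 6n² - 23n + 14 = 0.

n = -8.7958 or n = 0.7958 or n = 2

Possible rational roots are divisors of 14. Testing n = 2 gives 0, so (n - 2) is a factor.
Divide: n³ + 6n² - 23n + 14 = (n - 2)(n² + 8n - 7).
Apply the quadratic formula to n² + 8n - 7 = 0: n = (-8 ± √92)/2, i.e. n ≈ 0.7958 or n ≈ -8.7958.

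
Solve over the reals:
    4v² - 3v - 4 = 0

Discriminant: (-3)² − 4·4·(-4) = 73.
Quadratic formula: v = (3 ± √73) / 8.
So v = 3/8 + √(73)/8 ≈ 1.443 or v = 3/8 - √(73)/8 ≈ -0.693.

v = -0.693 or v = 1.443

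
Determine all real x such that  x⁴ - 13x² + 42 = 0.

Let u = x². The equation becomes u² - 13u + 42 = 0.
Factor: (u - 6)(u - 7) = 0, so u = 6 or u = 7.
x² = 6 gives x = ±√(6) ≈ ±2.4495.
x² = 7 gives x = ±√(7) ≈ ±2.6458.

x = -2.6458 or x = -2.4495 or x = 2.4495 or x = 2.6458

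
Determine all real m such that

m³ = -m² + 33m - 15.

m = -6.4641 or m = 0.4641 or m = 5

Rearrange: m³ + m² - 33m + 15 = 0.
Possible rational roots are divisors of 15. Testing m = 5 gives 0, so (m - 5) is a factor.
Divide: m³ + m² - 33m + 15 = (m - 5)(m² + 6m - 3).
Apply the quadratic formula to m² + 6m - 3 = 0: m = (-6 ± √48)/2, i.e. m ≈ 0.4641 or m ≈ -6.4641.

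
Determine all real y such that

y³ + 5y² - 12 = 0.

y = -4.3723 or y = -2 or y = 1.3723

Possible rational roots are divisors of -12. Testing y = -2 gives 0, so (y + 2) is a factor.
Divide: y³ + 5y² - 12 = (y + 2)(y² + 3y - 6).
Apply the quadratic formula to y² + 3y - 6 = 0: y = (-3 ± √33)/2, i.e. y ≈ 1.3723 or y ≈ -4.3723.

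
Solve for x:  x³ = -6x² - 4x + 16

x = -4 or x = -3.2361 or x = 1.2361

Rearrange: x³ + 6x² + 4x - 16 = 0.
Possible rational roots are divisors of -16. Testing x = -4 gives 0, so (x + 4) is a factor.
Divide: x³ + 6x² + 4x - 16 = (x + 4)(x² + 2x - 4).
Apply the quadratic formula to x² + 2x - 4 = 0: x = (-2 ± √20)/2, i.e. x ≈ 1.2361 or x ≈ -3.2361.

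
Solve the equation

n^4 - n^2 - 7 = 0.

Let u = n^2. The equation becomes u^2 - u - 7 = 0.
By the quadratic formula, u = 1/2 + sqrt(29)/2 or u = 1/2 - sqrt(29)/2.
n^2 = 1/2 + sqrt(29)/2 gives n = +/-sqrt(1/2 + sqrt(29)/2) ~= +/-1.7868.
n^2 = 1/2 - sqrt(29)/2 < 0 has no real solution.

n = -1.7868 or n = 1.7868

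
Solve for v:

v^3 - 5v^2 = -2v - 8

v = -1 or v = 2 or v = 4

Rearrange: v^3 - 5v^2 + 2v + 8 = 0.
Possible rational roots are divisors of 8. Testing v = 2 gives 0, so (v - 2) is a factor.
Divide: v^3 - 5v^2 + 2v + 8 = (v - 2)(v^2 - 3v - 4).
Factor the quadratic: v = 4 or v = -1.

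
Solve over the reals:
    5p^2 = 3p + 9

p = -1.0748 or p = 1.6748

Rearrange to standard form: 5p^2 - 3p - 9 = 0.
Discriminant: (-3)^2 - 4*5*(-9) = 189.
Quadratic formula: p = (3 +/- sqrt(189)) / 10.
So p = 3/10 + 3*sqrt(21)/10 ~= 1.6748 or p = 3/10 - 3*sqrt(21)/10 ~= -1.0748.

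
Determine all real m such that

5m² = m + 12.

m = -1.4524 or m = 1.6524

Rearrange to standard form: 5m² - m - 12 = 0.
Discriminant: (-1)² − 4·5·(-12) = 241.
Quadratic formula: m = (1 ± √241) / 10.
So m = 1/10 + √(241)/10 ≈ 1.6524 or m = 1/10 - √(241)/10 ≈ -1.4524.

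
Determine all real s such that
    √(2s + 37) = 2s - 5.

s = 6

Square both sides: 2s + 37 = (2s - 5)².
Expand and rearrange: 4s² - 22s - 12 = 0.
Solving gives s = 6 or s = -0.5.
Check each candidate in the original equation:
  s = 6: √(49) = 7, while 2s - 5 = 7 — valid.
  s = -0.5: √(36) = 6, while 2s - 5 = -6 — extraneous.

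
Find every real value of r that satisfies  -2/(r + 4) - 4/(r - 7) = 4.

Multiply both sides by (r + 4)(r - 7):
-2(r - 7) - 4(r + 4) = 4(r + 4)(r - 7).
Expand and collect terms: 4r² - 6r - 110 = 0.
By the quadratic formula, r = (6 ± √1796) / 8, so r ≈ 6.0474 or r ≈ -4.5474.
Neither value makes a denominator zero (r ≠ -4, r ≠ 7), so both are valid.

r = -4.5474 or r = 6.0474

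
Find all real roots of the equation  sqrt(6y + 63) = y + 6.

y = 3

Square both sides: 6y + 63 = (y + 6)^2.
Expand and rearrange: y^2 + 6y - 27 = 0.
Solving gives y = 3 or y = -9.
Check each candidate in the original equation:
  y = 3: sqrt(81) = 9, while y + 6 = 9 — valid.
  y = -9: sqrt(9) = 3, while y + 6 = -3 — extraneous.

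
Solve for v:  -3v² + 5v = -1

Rearrange to standard form: -3v² + 5v + 1 = 0.
Discriminant: (5)² − 4·(-3)·1 = 37.
Quadratic formula: v = (-5 ± √37) / (-6).
So v = 5/6 - √(37)/6 ≈ -0.1805 or v = 5/6 + √(37)/6 ≈ 1.8471.

v = -0.1805 or v = 1.8471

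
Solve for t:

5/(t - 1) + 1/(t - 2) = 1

t = 1.8074 or t = 7.1926

Multiply both sides by (t - 1)(t - 2):
5(t - 2) + (t - 1) = (t - 1)(t - 2).
Expand and collect terms: t² - 9t + 13 = 0.
By the quadratic formula, t = (9 ± √29) / 2, so t ≈ 7.1926 or t ≈ 1.8074.
Neither value makes a denominator zero (t ≠ 1, t ≠ 2), so both are valid.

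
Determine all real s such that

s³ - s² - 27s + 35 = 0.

s = -5.3166 or s = 1.3166 or s = 5

Possible rational roots are divisors of 35. Testing s = 5 gives 0, so (s - 5) is a factor.
Divide: s³ - s² - 27s + 35 = (s - 5)(s² + 4s - 7).
Apply the quadratic formula to s² + 4s - 7 = 0: s = (-4 ± √44)/2, i.e. s ≈ 1.3166 or s ≈ -5.3166.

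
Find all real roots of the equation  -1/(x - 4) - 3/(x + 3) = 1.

Multiply both sides by (x - 4)(x + 3):
-(x + 3) - 3(x - 4) = (x - 4)(x + 3).
Expand and collect terms: x² + 3x - 21 = 0.
By the quadratic formula, x = (-3 ± √93) / 2, so x ≈ 3.3218 or x ≈ -6.3218.
Neither value makes a denominator zero (x ≠ 4, x ≠ -3), so both are valid.

x = -6.3218 or x = 3.3218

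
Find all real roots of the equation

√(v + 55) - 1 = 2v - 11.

v = 9

Isolate the radical: √(v + 55) = 2v - 10.
Square both sides: v + 55 = (2v - 10)².
Expand and rearrange: 4v² - 41v + 45 = 0.
Solving gives v = 9 or v = 1.25.
Check each candidate in the original equation:
  v = 9: √(64) = 8, while 2v - 10 = 8 — valid.
  v = 1.25: √(56.25) = 7.5, while 2v - 10 = -7.5 — extraneous.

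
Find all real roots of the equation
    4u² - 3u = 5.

u = -0.8042 or u = 1.5542

Rearrange to standard form: 4u² - 3u - 5 = 0.
Discriminant: (-3)² − 4·4·(-5) = 89.
Quadratic formula: u = (3 ± √89) / 8.
So u = 3/8 + √(89)/8 ≈ 1.5542 or u = 3/8 - √(89)/8 ≈ -0.8042.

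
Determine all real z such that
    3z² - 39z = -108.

z = 4 or z = 9

Bring every term to one side: 3z² - 39z + 108 = 0.
Factor: 3(z - 9)(z - 4) = 0.
So z = 9 or z = 4.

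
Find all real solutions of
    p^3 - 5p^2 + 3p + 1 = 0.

p = -0.2361 or p = 1 or p = 4.2361

Possible rational roots are divisors of 1. Testing p = 1 gives 0, so (p - 1) is a factor.
Divide: p^3 - 5p^2 + 3p + 1 = (p - 1)(p^2 - 4p - 1).
Apply the quadratic formula to p^2 - 4p - 1 = 0: p = (4 +/- sqrt(20))/2, i.e. p ~= 4.2361 or p ~= -0.2361.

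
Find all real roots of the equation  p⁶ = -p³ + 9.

Let u = p³. The equation becomes u² + u - 9 = 0.
By the quadratic formula, u = -1/2 + √(37)/2 or u = -√(37)/2 - 1/2.
p³ = -1/2 + √(37)/2 gives p = ∛(-1/2 + √(37)/2) ≈ 1.3647.
p³ = -√(37)/2 - 1/2 gives p = -∛(1/2 + √(37)/2) ≈ -1.5243.

p = -1.5243 or p = 1.3647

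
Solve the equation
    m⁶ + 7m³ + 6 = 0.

m = -1.8171 or m = -1

Let u = m³. The equation becomes u² + 7u + 6 = 0.
Factor: (u + 6)(u + 1) = 0, so u = -6 or u = -1.
m³ = -6 gives m = -∛(6) ≈ -1.8171.
m³ = -1 gives m = -1.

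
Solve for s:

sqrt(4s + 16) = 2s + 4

s = 0

Square both sides: 4s + 16 = (2s + 4)^2.
Expand and rearrange: 4s^2 + 12s = 0.
Solving gives s = 0 or s = -3.
Check each candidate in the original equation:
  s = 0: sqrt(16) = 4, while 2s + 4 = 4 — valid.
  s = -3: sqrt(4) = 2, while 2s + 4 = -2 — extraneous.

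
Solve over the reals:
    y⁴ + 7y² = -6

Let u = y². The equation becomes u² + 7u + 6 = 0.
Factor: (u + 6)(u + 1) = 0, so u = -6 or u = -1.
y² = -6 < 0 has no real solution.
y² = -1 < 0 has no real solution.

No real solutions.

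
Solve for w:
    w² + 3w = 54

w = -9 or w = 6

Bring every term to one side: w² + 3w - 54 = 0.
Factor: (w + 9)(w - 6) = 0.
So w = -9 or w = 6.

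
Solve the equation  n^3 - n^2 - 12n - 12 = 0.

Possible rational roots are divisors of -12. Testing n = -2 gives 0, so (n + 2) is a factor.
Divide: n^3 - n^2 - 12n - 12 = (n + 2)(n^2 - 3n - 6).
Apply the quadratic formula to n^2 - 3n - 6 = 0: n = (3 +/- sqrt(33))/2, i.e. n ~= 4.3723 or n ~= -1.3723.

n = -2 or n = -1.3723 or n = 4.3723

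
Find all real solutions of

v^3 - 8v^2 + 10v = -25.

Rearrange: v^3 - 8v^2 + 10v + 25 = 0.
Possible rational roots are divisors of 25. Testing v = 5 gives 0, so (v - 5) is a factor.
Divide: v^3 - 8v^2 + 10v + 25 = (v - 5)(v^2 - 3v - 5).
Apply the quadratic formula to v^2 - 3v - 5 = 0: v = (3 +/- sqrt(29))/2, i.e. v ~= 4.1926 or v ~= -1.1926.

v = -1.1926 or v = 4.1926 or v = 5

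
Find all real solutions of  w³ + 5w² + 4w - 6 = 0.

w = -3 or w = -2.7321 or w = 0.7321

Possible rational roots are divisors of -6. Testing w = -3 gives 0, so (w + 3) is a factor.
Divide: w³ + 5w² + 4w - 6 = (w + 3)(w² + 2w - 2).
Apply the quadratic formula to w² + 2w - 2 = 0: w = (-2 ± √12)/2, i.e. w ≈ 0.7321 or w ≈ -2.7321.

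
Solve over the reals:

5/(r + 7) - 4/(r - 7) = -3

r = -8.5349 or r = 8.2016

Multiply both sides by (r + 7)(r - 7):
5(r - 7) - 4(r + 7) = -3(r + 7)(r - 7).
Expand and collect terms: -3r² - r + 210 = 0.
By the quadratic formula, r = (1 ± √2521) / -6, so r ≈ -8.5349 or r ≈ 8.2016.
Neither value makes a denominator zero (r ≠ -7, r ≠ 7), so both are valid.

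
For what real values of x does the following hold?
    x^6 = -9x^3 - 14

Let u = x^3. The equation becomes u^2 + 9u + 14 = 0.
Factor: (u + 2)(u + 7) = 0, so u = -2 or u = -7.
x^3 = -2 gives x = -(2)^(1/3) ~= -1.2599.
x^3 = -7 gives x = -(7)^(1/3) ~= -1.9129.

x = -1.9129 or x = -1.2599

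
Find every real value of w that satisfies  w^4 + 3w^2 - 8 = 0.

w = -1.3044 or w = 1.3044

Let u = w^2. The equation becomes u^2 + 3u - 8 = 0.
By the quadratic formula, u = -3/2 + sqrt(41)/2 or u = -sqrt(41)/2 - 3/2.
w^2 = -3/2 + sqrt(41)/2 gives w = +/-sqrt(-3/2 + sqrt(41)/2) ~= +/-1.3044.
w^2 = -sqrt(41)/2 - 3/2 < 0 has no real solution.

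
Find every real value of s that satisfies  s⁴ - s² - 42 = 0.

s = -2.6458 or s = 2.6458

Let u = s². The equation becomes u² - u - 42 = 0.
Factor: (u - 7)(u + 6) = 0, so u = 7 or u = -6.
s² = 7 gives s = ±√(7) ≈ ±2.6458.
s² = -6 < 0 has no real solution.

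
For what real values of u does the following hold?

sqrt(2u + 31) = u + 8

u = -3

Square both sides: 2u + 31 = (u + 8)^2.
Expand and rearrange: u^2 + 14u + 33 = 0.
Solving gives u = -3 or u = -11.
Check each candidate in the original equation:
  u = -3: sqrt(25) = 5, while u + 8 = 5 — valid.
  u = -11: sqrt(9) = 3, while u + 8 = -3 — extraneous.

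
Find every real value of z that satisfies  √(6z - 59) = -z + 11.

Square both sides: 6z - 59 = (-z + 11)².
Expand and rearrange: z² - 28z + 180 = 0.
Solving gives z = 18 or z = 10.
Check each candidate in the original equation:
  z = 18: √(49) = 7, while -z + 11 = -7 — extraneous.
  z = 10: √(1) = 1, while -z + 11 = 1 — valid.

z = 10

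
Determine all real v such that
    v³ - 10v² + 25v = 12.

Rearrange: v³ - 10v² + 25v - 12 = 0.
Possible rational roots are divisors of -12. Testing v = 3 gives 0, so (v - 3) is a factor.
Divide: v³ - 10v² + 25v - 12 = (v - 3)(v² - 7v + 4).
Apply the quadratic formula to v² - 7v + 4 = 0: v = (7 ± √33)/2, i.e. v ≈ 6.3723 or v ≈ 0.6277.

v = 0.6277 or v = 3 or v = 6.3723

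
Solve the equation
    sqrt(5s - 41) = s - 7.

s = 9 or s = 10

Square both sides: 5s - 41 = (s - 7)^2.
Expand and rearrange: s^2 - 19s + 90 = 0.
Solving gives s = 10 or s = 9.
Check each candidate in the original equation:
  s = 10: sqrt(9) = 3, while s - 7 = 3 — valid.
  s = 9: sqrt(4) = 2, while s - 7 = 2 — valid.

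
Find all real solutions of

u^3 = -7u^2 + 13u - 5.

u = -8.5826 or u = 0.5826 or u = 1

Rearrange: u^3 + 7u^2 - 13u + 5 = 0.
Possible rational roots are divisors of 5. Testing u = 1 gives 0, so (u - 1) is a factor.
Divide: u^3 + 7u^2 - 13u + 5 = (u - 1)(u^2 + 8u - 5).
Apply the quadratic formula to u^2 + 8u - 5 = 0: u = (-8 +/- sqrt(84))/2, i.e. u ~= 0.5826 or u ~= -8.5826.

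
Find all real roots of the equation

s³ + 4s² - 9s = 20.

Rearrange: s³ + 4s² - 9s - 20 = 0.
Possible rational roots are divisors of -20. Testing s = -5 gives 0, so (s + 5) is a factor.
Divide: s³ + 4s² - 9s - 20 = (s + 5)(s² - s - 4).
Apply the quadratic formula to s² - s - 4 = 0: s = (1 ± √17)/2, i.e. s ≈ 2.5616 or s ≈ -1.5616.

s = -5 or s = -1.5616 or s = 2.5616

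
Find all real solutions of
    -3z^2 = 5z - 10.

z = -2.8403 or z = 1.1736

Rearrange to standard form: -3z^2 - 5z + 10 = 0.
Discriminant: (-5)^2 - 4*(-3)*10 = 145.
Quadratic formula: z = (5 +/- sqrt(145)) / (-6).
So z = -sqrt(145)/6 - 5/6 ~= -2.8403 or z = -5/6 + sqrt(145)/6 ~= 1.1736.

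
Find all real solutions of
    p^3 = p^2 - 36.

Rearrange: p^3 - p^2 + 36 = 0.
Possible rational roots are divisors of 36. Testing p = -3 gives 0, so (p + 3) is a factor.
Divide: p^3 - p^2 + 36 = (p + 3)(p^2 - 4p + 12).
The quadratic p^2 - 4p + 12 has discriminant -32 < 0, so no further real roots.

p = -3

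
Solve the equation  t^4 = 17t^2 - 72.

t = -3 or t = -2.8284 or t = 2.8284 or t = 3

Let u = t^2. The equation becomes u^2 - 17u + 72 = 0.
Factor: (u - 9)(u - 8) = 0, so u = 9 or u = 8.
t^2 = 9 gives t = +/-3.
t^2 = 8 gives t = +/-2*sqrt(2) ~= +/-2.8284.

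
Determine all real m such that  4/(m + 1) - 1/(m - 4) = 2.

m = 1.5 or m = 3

Multiply both sides by (m + 1)(m - 4):
4(m - 4) - (m + 1) = 2(m + 1)(m - 4).
Expand and collect terms: 2m² - 9m + 9 = 0.
Factor or apply the quadratic formula: m = 3 or m = 1.5.
Neither value makes a denominator zero (m ≠ -1, m ≠ 4), so both are valid.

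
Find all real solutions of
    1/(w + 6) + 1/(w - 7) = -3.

w = -6.3419 or w = 6.6752

Multiply both sides by (w + 6)(w - 7):
(w - 7) + (w + 6) = -3(w + 6)(w - 7).
Expand and collect terms: -3w^2 + w + 127 = 0.
By the quadratic formula, w = (-1 +/- sqrt(1525)) / -6, so w ~= -6.3419 or w ~= 6.6752.
Neither value makes a denominator zero (w != -6, w != 7), so both are valid.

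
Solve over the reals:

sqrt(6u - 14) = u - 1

Square both sides: 6u - 14 = (u - 1)^2.
Expand and rearrange: u^2 - 8u + 15 = 0.
Solving gives u = 5 or u = 3.
Check each candidate in the original equation:
  u = 5: sqrt(16) = 4, while u - 1 = 4 — valid.
  u = 3: sqrt(4) = 2, while u - 1 = 2 — valid.

u = 3 or u = 5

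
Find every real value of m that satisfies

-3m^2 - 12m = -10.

Rearrange to standard form: -3m^2 - 12m + 10 = 0.
Discriminant: (-12)^2 - 4*(-3)*10 = 264.
Quadratic formula: m = (12 +/- sqrt(264)) / (-6).
So m = -sqrt(66)/3 - 2 ~= -4.708 or m = -2 + sqrt(66)/3 ~= 0.708.

m = -4.708 or m = 0.708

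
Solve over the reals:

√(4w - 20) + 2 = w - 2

w = 6

Isolate the radical: √(4w - 20) = w - 4.
Square both sides: 4w - 20 = (w - 4)².
Expand and rearrange: w² - 12w + 36 = 0.
This gives the repeated root w = 6.
Check in the original equation:
  w = 6: √(4) = 2, while w - 4 = 2 — valid.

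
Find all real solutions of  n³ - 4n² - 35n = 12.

Rearrange: n³ - 4n² - 35n - 12 = 0.
Possible rational roots are divisors of -12. Testing n = -4 gives 0, so (n + 4) is a factor.
Divide: n³ - 4n² - 35n - 12 = (n + 4)(n² - 8n - 3).
Apply the quadratic formula to n² - 8n - 3 = 0: n = (8 ± √76)/2, i.e. n ≈ 8.3589 or n ≈ -0.3589.

n = -4 or n = -0.3589 or n = 8.3589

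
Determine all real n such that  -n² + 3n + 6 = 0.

Discriminant: (3)² − 4·(-1)·6 = 33.
Quadratic formula: n = (-3 ± √33) / (-2).
So n = 3/2 - √(33)/2 ≈ -1.3723 or n = 3/2 + √(33)/2 ≈ 4.3723.

n = -1.3723 or n = 4.3723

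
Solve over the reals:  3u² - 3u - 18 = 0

Factor: 3(u - 3)(u + 2) = 0.
So u = 3 or u = -2.

u = -2 or u = 3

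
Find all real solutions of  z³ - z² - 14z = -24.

z = -4 or z = 2 or z = 3

Rearrange: z³ - z² - 14z + 24 = 0.
Possible rational roots are divisors of 24. Testing z = 2 gives 0, so (z - 2) is a factor.
Divide: z³ - z² - 14z + 24 = (z - 2)(z² + z - 12).
Factor the quadratic: z = 3 or z = -4.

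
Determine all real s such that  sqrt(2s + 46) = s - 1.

s = 9

Square both sides: 2s + 46 = (s - 1)^2.
Expand and rearrange: s^2 - 4s - 45 = 0.
Solving gives s = 9 or s = -5.
Check each candidate in the original equation:
  s = 9: sqrt(64) = 8, while s - 1 = 8 — valid.
  s = -5: sqrt(36) = 6, while s - 1 = -6 — extraneous.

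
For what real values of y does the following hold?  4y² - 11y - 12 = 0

y = -0.8365 or y = 3.5865

Discriminant: (-11)² − 4·4·(-12) = 313.
Quadratic formula: y = (11 ± √313) / 8.
So y = 11/8 + √(313)/8 ≈ 3.5865 or y = 11/8 - √(313)/8 ≈ -0.8365.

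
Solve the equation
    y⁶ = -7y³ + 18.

y = -2.0801 or y = 1.2599

Let u = y³. The equation becomes u² + 7u - 18 = 0.
Factor: (u - 2)(u + 9) = 0, so u = 2 or u = -9.
y³ = 2 gives y = ∛(2) ≈ 1.2599.
y³ = -9 gives y = -∛(9) ≈ -2.0801.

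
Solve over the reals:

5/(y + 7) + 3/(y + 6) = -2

y = -10.6794 or y = -6.3206

Multiply both sides by (y + 7)(y + 6):
5(y + 6) + 3(y + 7) = -2(y + 7)(y + 6).
Expand and collect terms: -2y² - 34y - 135 = 0.
By the quadratic formula, y = (34 ± √76) / -4, so y ≈ -10.6794 or y ≈ -6.3206.
Neither value makes a denominator zero (y ≠ -7, y ≠ -6), so both are valid.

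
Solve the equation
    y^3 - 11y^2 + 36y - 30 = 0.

Possible rational roots are divisors of -30. Testing y = 5 gives 0, so (y - 5) is a factor.
Divide: y^3 - 11y^2 + 36y - 30 = (y - 5)(y^2 - 6y + 6).
Apply the quadratic formula to y^2 - 6y + 6 = 0: y = (6 +/- sqrt(12))/2, i.e. y ~= 4.7321 or y ~= 1.2679.

y = 1.2679 or y = 4.7321 or y = 5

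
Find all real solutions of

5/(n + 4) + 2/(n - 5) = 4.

Multiply both sides by (n + 4)(n - 5):
5(n - 5) + 2(n + 4) = 4(n + 4)(n - 5).
Expand and collect terms: 4n^2 - 11n - 63 = 0.
By the quadratic formula, n = (11 +/- sqrt(1129)) / 8, so n ~= 5.5751 or n ~= -2.8251.
Neither value makes a denominator zero (n != -4, n != 5), so both are valid.

n = -2.8251 or n = 5.5751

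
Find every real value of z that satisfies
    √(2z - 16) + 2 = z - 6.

z = 8 or z = 10

Isolate the radical: √(2z - 16) = z - 8.
Square both sides: 2z - 16 = (z - 8)².
Expand and rearrange: z² - 18z + 80 = 0.
Solving gives z = 10 or z = 8.
Check each candidate in the original equation:
  z = 10: √(4) = 2, while z - 8 = 2 — valid.
  z = 8: √(0) = 0, while z - 8 = 0 — valid.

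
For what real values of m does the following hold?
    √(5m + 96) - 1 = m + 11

m = -3

Isolate the radical: √(5m + 96) = m + 12.
Square both sides: 5m + 96 = (m + 12)².
Expand and rearrange: m² + 19m + 48 = 0.
Solving gives m = -3 or m = -16.
Check each candidate in the original equation:
  m = -3: √(81) = 9, while m + 12 = 9 — valid.
  m = -16: √(16) = 4, while m + 12 = -4 — extraneous.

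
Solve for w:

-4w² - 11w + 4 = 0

w = -3.0752 or w = 0.3252

Discriminant: (-11)² − 4·(-4)·4 = 185.
Quadratic formula: w = (11 ± √185) / (-8).
So w = -√(185)/8 - 11/8 ≈ -3.0752 or w = -11/8 + √(185)/8 ≈ 0.3252.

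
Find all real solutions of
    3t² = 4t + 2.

Rearrange to standard form: 3t² - 4t - 2 = 0.
Discriminant: (-4)² − 4·3·(-2) = 40.
Quadratic formula: t = (4 ± √40) / 6.
So t = 2/3 + √(10)/3 ≈ 1.7208 or t = 2/3 - √(10)/3 ≈ -0.3874.

t = -0.3874 or t = 1.7208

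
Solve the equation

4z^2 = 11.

z = -1.6583 or z = 1.6583

Rearrange to standard form: 4z^2 - 11 = 0.
Discriminant: (0)^2 - 4*4*(-11) = 176.
Quadratic formula: z = (0 +/- sqrt(176)) / 8.
So z = sqrt(11)/2 ~= 1.6583 or z = -sqrt(11)/2 ~= -1.6583.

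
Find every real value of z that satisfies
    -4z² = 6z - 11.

z = -2.57 or z = 1.07

Rearrange to standard form: -4z² - 6z + 11 = 0.
Discriminant: (-6)² − 4·(-4)·11 = 212.
Quadratic formula: z = (6 ± √212) / (-8).
So z = -√(53)/4 - 3/4 ≈ -2.57 or z = -3/4 + √(53)/4 ≈ 1.07.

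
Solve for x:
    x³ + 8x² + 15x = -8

Rearrange: x³ + 8x² + 15x + 8 = 0.
Possible rational roots are divisors of 8. Testing x = -1 gives 0, so (x + 1) is a factor.
Divide: x³ + 8x² + 15x + 8 = (x + 1)(x² + 7x + 8).
Apply the quadratic formula to x² + 7x + 8 = 0: x = (-7 ± √17)/2, i.e. x ≈ -1.4384 or x ≈ -5.5616.

x = -5.5616 or x = -1.4384 or x = -1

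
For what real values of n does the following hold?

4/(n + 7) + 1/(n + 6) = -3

Multiply both sides by (n + 7)(n + 6):
4(n + 6) + (n + 7) = -3(n + 7)(n + 6).
Expand and collect terms: -3n² - 44n - 157 = 0.
By the quadratic formula, n = (44 ± √52) / -6, so n ≈ -8.5352 or n ≈ -6.1315.
Neither value makes a denominator zero (n ≠ -7, n ≠ -6), so both are valid.

n = -8.5352 or n = -6.1315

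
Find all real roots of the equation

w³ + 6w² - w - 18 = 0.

w = -5.6056 or w = -2 or w = 1.6056

Possible rational roots are divisors of -18. Testing w = -2 gives 0, so (w + 2) is a factor.
Divide: w³ + 6w² - w - 18 = (w + 2)(w² + 4w - 9).
Apply the quadratic formula to w² + 4w - 9 = 0: w = (-4 ± √52)/2, i.e. w ≈ 1.6056 or w ≈ -5.6056.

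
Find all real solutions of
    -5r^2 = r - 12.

r = -1.6524 or r = 1.4524

Rearrange to standard form: -5r^2 - r + 12 = 0.
Discriminant: (-1)^2 - 4*(-5)*12 = 241.
Quadratic formula: r = (1 +/- sqrt(241)) / (-10).
So r = -sqrt(241)/10 - 1/10 ~= -1.6524 or r = -1/10 + sqrt(241)/10 ~= 1.4524.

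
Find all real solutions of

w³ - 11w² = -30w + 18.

Rearrange: w³ - 11w² + 30w - 18 = 0.
Possible rational roots are divisors of -18. Testing w = 3 gives 0, so (w - 3) is a factor.
Divide: w³ - 11w² + 30w - 18 = (w - 3)(w² - 8w + 6).
Apply the quadratic formula to w² - 8w + 6 = 0: w = (8 ± √40)/2, i.e. w ≈ 7.1623 or w ≈ 0.8377.

w = 0.8377 or w = 3 or w = 7.1623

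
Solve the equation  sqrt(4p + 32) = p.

Square both sides: 4p + 32 = (p)^2.
Expand and rearrange: p^2 - 4p - 32 = 0.
Solving gives p = 8 or p = -4.
Check each candidate in the original equation:
  p = 8: sqrt(64) = 8, while p = 8 — valid.
  p = -4: sqrt(16) = 4, while p = -4 — extraneous.

p = 8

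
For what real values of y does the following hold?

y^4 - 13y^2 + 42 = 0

y = -2.6458 or y = -2.4495 or y = 2.4495 or y = 2.6458

Let u = y^2. The equation becomes u^2 - 13u + 42 = 0.
Factor: (u - 7)(u - 6) = 0, so u = 7 or u = 6.
y^2 = 7 gives y = +/-sqrt(7) ~= +/-2.6458.
y^2 = 6 gives y = +/-sqrt(6) ~= +/-2.4495.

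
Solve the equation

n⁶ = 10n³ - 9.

Let u = n³. The equation becomes u² - 10u + 9 = 0.
Factor: (u - 9)(u - 1) = 0, so u = 9 or u = 1.
n³ = 9 gives n = ∛(9) ≈ 2.0801.
n³ = 1 gives n = 1.

n = 1 or n = 2.0801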